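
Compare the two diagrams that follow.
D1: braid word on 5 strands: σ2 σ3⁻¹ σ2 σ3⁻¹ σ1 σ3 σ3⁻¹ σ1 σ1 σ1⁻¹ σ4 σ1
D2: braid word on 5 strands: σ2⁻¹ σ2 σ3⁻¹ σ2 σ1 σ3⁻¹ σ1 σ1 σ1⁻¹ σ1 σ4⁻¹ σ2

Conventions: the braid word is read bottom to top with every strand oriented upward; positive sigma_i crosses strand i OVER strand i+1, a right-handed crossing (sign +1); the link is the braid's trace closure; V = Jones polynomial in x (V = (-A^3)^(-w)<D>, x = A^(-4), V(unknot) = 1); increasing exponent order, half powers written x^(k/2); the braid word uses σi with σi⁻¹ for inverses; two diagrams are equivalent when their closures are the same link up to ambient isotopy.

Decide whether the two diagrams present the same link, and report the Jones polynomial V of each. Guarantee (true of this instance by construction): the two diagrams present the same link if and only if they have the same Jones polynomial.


equivalent: yes
V(D1) = x^-1 - 1 + 2x - 3x^2 + 3x^3 - 2x^4 + 2x^5 - x^6  (w +4, c 12, <D> = -A^-12 + 2A^-8 - 2A^-4 + 3 - 3A^4 + 2A^8 - A^12 + A^16)
D2 (bracket -A^-18 + 2A^-14 - 2A^-10 + 3A^-6 - 3A^-2 + 2A^2 - A^6 + A^10; 12 crossings at w = +2): V = x^-1 - 1 + 2x - 3x^2 + 3x^3 - 2x^4 + 2x^5 - x^6
why: one V(x) for all 2 diagrams — one class (guaranteed)


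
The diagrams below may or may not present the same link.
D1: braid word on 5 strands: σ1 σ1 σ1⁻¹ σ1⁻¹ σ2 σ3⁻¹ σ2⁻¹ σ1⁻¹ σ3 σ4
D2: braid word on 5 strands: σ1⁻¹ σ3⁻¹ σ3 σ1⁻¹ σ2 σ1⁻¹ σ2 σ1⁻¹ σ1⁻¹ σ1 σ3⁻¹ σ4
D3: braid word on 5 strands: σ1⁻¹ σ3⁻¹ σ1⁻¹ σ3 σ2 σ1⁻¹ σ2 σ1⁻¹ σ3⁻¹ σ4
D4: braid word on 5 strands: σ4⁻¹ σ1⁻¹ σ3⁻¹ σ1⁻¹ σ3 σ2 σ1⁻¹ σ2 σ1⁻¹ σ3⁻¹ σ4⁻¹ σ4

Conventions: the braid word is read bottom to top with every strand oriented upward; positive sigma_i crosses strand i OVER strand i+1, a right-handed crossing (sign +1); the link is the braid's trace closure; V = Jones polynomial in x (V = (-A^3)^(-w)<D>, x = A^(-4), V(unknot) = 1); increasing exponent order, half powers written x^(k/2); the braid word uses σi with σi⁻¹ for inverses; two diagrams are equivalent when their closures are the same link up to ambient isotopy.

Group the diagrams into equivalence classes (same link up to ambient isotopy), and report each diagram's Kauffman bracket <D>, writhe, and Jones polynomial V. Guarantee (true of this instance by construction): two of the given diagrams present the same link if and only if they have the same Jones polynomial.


classes: {D1} | {D2, D3, D4}
V(D1) = 1  [10 crossings, <D> = 1, w = 0]
D2 (bracket A^-10 - A^-6 + 2A^-2 - 2A^2 + 2A^6 - 2A^10 + A^14; 12 crossings at w = -2): V = x^-5 - 2x^-4 + 2x^-3 - 2x^-2 + 2x^-1 - 1 + x
V(D3) = x^-5 - 2x^-4 + 2x^-3 - 2x^-2 + 2x^-1 - 1 + x  (w -2, c 10, <D> = A^-10 - A^-6 + 2A^-2 - 2A^2 + 2A^6 - 2A^10 + A^14)
D4 (bracket A^-16 - A^-12 + 2A^-8 - 2A^-4 + 2 - 2A^4 + A^8; 12 crossings at w = -4): V = x^-5 - 2x^-4 + 2x^-3 - 2x^-2 + 2x^-1 - 1 + x
insight: comparing 4 Jones polynomials yields 2 groups


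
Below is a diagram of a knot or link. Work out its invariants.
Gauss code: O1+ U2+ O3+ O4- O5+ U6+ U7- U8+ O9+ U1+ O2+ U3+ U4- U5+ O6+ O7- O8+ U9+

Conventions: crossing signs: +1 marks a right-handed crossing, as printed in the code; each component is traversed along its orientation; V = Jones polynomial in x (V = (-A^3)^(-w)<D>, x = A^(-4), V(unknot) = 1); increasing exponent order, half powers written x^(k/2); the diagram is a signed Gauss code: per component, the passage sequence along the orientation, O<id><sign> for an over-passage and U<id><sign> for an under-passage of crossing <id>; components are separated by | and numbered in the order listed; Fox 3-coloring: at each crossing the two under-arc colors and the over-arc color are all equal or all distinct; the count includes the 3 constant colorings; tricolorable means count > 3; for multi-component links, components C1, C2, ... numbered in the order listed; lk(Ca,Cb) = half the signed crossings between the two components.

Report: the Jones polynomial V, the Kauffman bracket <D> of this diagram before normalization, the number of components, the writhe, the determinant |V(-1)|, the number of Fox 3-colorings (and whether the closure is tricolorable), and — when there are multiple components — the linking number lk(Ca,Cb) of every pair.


V = x^2 + x^4 - x^5 + x^6 - x^7
<D> = A^-13 - A^-9 + A^-5 - A^-1 - A^7 (w = +5)
1 component over 9 crossings, w = +5
3 Fox colorings among 3^9, |V(-1)| = 5: not tricolorable
why: w = +5 shifts under R1 moves; the (-A^3)^(-5) factor cancels that in V


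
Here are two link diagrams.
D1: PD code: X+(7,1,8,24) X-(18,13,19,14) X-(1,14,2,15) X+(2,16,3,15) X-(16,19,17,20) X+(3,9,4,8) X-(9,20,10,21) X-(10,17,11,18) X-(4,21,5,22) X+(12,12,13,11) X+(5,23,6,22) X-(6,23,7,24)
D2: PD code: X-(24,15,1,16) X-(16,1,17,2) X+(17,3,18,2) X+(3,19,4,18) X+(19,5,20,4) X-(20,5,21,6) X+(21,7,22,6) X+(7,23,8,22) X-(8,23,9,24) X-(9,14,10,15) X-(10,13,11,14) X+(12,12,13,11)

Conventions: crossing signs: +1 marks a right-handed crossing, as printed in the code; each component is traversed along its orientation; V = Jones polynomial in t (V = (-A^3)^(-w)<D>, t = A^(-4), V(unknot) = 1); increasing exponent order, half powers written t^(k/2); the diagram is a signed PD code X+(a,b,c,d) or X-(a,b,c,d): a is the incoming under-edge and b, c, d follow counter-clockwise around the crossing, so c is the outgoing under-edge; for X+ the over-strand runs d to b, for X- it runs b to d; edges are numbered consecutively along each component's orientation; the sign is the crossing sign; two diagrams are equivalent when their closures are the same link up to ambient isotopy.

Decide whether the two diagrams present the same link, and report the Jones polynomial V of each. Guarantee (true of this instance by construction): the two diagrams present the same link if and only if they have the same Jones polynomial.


equivalent: no
D1 (bracket A^-2 + A^6 - A^10; 12 crossings at w = -2): V = -t^-4 + t^-3 + t^-1
V(D2) = 1  [12 crossings, <D> = 1, w = 0]
observation: comparing 2 Jones polynomials yields 2 groups


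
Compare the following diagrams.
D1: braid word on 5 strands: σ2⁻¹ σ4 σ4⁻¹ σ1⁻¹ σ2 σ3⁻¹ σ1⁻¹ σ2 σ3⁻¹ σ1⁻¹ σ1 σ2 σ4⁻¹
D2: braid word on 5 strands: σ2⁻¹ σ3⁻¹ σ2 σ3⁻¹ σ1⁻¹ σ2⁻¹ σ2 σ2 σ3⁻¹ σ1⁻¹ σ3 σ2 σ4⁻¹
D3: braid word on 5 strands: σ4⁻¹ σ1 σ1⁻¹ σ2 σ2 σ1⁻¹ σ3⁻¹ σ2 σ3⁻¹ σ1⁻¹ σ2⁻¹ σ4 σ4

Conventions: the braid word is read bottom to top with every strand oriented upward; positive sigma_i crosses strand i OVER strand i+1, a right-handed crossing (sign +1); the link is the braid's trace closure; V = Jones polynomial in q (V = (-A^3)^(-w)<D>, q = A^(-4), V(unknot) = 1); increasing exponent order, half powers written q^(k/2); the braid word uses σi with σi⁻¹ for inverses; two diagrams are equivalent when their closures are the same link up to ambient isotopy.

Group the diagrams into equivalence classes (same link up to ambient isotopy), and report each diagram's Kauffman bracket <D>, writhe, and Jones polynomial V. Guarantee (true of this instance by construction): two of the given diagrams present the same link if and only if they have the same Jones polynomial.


grouping into links: {D1, D2, D3}
V(D1) = -q^(-9/2) + q^(-7/2) - 3q^(-5/2) + 2q^(-3/2) - 2q^(-1/2) + 2q^(1/2) - q^(3/2)  (w -3, c 13, <D> = A^-15 - 2A^-11 + 2A^-7 - 2A^-3 + 3A - A^5 + A^9)
V(D2) = -q^(-9/2) + q^(-7/2) - 3q^(-5/2) + 2q^(-3/2) - 2q^(-1/2) + 2q^(1/2) - q^(3/2)  (w -3, c 13, <D> = A^-15 - 2A^-11 + 2A^-7 - 2A^-3 + 3A - A^5 + A^9)
D3 (bracket A^-9 - 2A^-5 + 2A^-1 - 2A^3 + 3A^7 - A^11 + A^15; 13 crossings at w = -1): V = -q^(-9/2) + q^(-7/2) - 3q^(-5/2) + 2q^(-3/2) - 2q^(-1/2) + 2q^(1/2) - q^(3/2)
why: all 3 diagrams share one V(q), hence one class


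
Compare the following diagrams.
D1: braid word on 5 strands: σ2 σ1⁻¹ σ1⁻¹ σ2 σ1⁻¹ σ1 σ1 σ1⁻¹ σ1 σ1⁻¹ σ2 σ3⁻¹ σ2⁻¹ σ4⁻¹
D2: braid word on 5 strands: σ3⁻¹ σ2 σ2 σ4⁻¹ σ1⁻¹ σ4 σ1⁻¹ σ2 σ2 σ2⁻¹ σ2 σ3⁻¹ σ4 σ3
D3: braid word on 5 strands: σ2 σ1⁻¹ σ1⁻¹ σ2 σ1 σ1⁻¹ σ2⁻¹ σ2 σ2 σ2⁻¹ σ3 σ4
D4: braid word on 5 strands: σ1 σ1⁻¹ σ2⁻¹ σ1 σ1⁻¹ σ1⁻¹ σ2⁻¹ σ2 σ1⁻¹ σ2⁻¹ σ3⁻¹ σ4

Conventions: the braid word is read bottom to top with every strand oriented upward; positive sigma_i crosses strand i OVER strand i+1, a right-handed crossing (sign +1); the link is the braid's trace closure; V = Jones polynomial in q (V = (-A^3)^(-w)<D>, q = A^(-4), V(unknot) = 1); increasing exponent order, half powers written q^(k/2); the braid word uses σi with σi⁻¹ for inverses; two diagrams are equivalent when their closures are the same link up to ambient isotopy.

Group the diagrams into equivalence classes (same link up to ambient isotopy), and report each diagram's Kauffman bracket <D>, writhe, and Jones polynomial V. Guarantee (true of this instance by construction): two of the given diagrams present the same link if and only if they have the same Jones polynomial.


equivalence classes: {D1, D3} | {D2} | {D4}
D1 (bracket A^-14 + 2A^-6 + A^2; 14 crossings at w = -2): V = q^-2 + 2 + q^2
D2 (bracket A^-14 - A^-10 + 2A^-6 - A^-2 + 2A^2 + A^10; 14 crossings at w = +2): V = q^-1 + 2q - q^2 + 2q^3 - q^4 + q^5
V(D3) = q^-2 + 2 + q^2  (w +2, c 12, <D> = A^-2 + 2A^6 + A^14)
V(D4) = q^-5 + 2q^-3 + q^-1  [12 crossings, <D> = A^-8 + 2 + A^8, w = -4]
key observation: 3 values of V(q) split the 4 diagrams


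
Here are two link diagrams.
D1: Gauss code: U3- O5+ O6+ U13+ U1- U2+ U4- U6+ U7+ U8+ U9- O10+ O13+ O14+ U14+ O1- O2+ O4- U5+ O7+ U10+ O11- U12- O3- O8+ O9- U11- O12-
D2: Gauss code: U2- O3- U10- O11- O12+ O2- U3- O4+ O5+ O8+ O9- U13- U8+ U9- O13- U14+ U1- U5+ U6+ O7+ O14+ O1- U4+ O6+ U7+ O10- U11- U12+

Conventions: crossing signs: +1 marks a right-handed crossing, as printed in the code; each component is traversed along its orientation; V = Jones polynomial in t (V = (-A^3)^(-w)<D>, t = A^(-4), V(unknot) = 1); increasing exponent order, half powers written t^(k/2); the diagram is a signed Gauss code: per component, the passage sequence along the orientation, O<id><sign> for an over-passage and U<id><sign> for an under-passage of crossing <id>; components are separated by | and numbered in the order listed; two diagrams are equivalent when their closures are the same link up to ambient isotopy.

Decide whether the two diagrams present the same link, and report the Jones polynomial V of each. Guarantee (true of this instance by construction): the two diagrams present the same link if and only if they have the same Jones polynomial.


equivalent: yes
V(D1) = -t^-3 + t^-2 - t^-1 + 3 - t + t^2 - t^3  (w +2, c 14, <D> = -A^-6 + A^-2 - A^2 + 3A^6 - A^10 + A^14 - A^18)
D2 (bracket -A^-12 + A^-8 - A^-4 + 3 - A^4 + A^8 - A^12; 14 crossings at w = 0): V = -t^-3 + t^-2 - t^-1 + 3 - t + t^2 - t^3
why: from 14 to 14 crossings by R-moves: one link, two diagrams


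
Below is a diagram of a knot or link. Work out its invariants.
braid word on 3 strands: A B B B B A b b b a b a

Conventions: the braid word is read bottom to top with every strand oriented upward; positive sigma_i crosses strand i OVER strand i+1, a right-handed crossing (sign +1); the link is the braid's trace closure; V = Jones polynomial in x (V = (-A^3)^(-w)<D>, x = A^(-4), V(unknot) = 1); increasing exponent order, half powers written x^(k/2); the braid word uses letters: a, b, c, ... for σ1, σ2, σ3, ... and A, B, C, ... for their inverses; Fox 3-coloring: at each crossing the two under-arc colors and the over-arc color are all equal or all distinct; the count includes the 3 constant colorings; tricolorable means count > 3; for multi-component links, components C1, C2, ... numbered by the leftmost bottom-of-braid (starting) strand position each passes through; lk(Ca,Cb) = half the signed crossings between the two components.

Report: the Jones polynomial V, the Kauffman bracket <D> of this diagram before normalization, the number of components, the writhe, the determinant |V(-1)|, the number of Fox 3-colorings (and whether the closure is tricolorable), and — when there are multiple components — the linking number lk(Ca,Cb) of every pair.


Jones polynomial: V(x) = -x^-3 + x^-2 - x^-1 + 3 - x + x^2 - x^3
<D> = -A^-12 + A^-8 - A^-4 + 3 - A^4 + A^8 - A^12; writhe 0
components 1, writhe 0 (12 crossings)
3-colorings: 27 of 3^12, det 9 — tricolorable
note: w = 0 shifts under R1 moves; the (-A^3)^(0) factor cancels that in V


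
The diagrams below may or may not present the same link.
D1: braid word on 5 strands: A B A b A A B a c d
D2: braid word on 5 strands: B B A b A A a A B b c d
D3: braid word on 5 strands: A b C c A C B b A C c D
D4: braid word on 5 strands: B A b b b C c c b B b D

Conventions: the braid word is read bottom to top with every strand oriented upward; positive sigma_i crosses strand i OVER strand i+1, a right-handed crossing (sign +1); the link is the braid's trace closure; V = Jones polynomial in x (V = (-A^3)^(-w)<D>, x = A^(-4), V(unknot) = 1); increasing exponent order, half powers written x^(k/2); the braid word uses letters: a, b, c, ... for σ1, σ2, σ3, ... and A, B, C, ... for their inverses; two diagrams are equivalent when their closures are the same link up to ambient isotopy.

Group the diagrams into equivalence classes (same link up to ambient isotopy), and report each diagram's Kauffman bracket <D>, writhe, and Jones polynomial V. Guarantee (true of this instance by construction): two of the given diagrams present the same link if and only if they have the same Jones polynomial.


equivalence classes: {D1, D2} | {D3} | {D4}
D1 (bracket A^-2 - A^2 + 2A^6 - A^10 + A^14 - A^18; 10 crossings at w = -2): V = -x^-6 + x^-5 - x^-4 + 2x^-3 - x^-2 + x^-1
V(D2) = -x^-6 + x^-5 - x^-4 + 2x^-3 - x^-2 + x^-1  [12 crossings, <D> = A^-2 - A^2 + 2A^6 - A^10 + A^14 - A^18, w = -2]
V(D3) = -x^-4 + x^-3 + x^-1  [12 crossings, <D> = A^-8 + 1 - A^4, w = -4]
D4 (bracket -A^-10 + A^-6 + A^2; 12 crossings at w = +2): V = x + x^3 - x^4
observation: 3 classes among 4 diagrams; unequal V(x) rules out equality


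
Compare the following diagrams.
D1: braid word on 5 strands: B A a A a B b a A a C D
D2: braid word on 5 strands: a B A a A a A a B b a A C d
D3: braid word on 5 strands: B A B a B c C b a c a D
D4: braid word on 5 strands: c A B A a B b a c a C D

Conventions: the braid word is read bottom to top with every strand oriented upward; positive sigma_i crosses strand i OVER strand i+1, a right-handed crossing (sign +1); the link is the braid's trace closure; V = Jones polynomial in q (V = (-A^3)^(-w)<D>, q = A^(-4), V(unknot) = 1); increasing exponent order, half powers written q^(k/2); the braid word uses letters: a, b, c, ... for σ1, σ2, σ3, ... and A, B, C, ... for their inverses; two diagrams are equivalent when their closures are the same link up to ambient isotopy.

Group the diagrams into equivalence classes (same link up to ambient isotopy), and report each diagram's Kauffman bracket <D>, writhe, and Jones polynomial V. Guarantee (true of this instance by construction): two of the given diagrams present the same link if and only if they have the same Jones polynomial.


grouping into links: {D1, D2, D3, D4}
V(D1) = 1  (w -2, c 12, <D> = A^-6)
V(D2) = 1  [14 crossings, <D> = 1, w = 0]
D3 (bracket 1; 12 crossings at w = 0): V = 1
D4 (bracket 1; 12 crossings at w = 0): V = 1
key observation: one V(q) for all 4 diagrams — one class (guaranteed)


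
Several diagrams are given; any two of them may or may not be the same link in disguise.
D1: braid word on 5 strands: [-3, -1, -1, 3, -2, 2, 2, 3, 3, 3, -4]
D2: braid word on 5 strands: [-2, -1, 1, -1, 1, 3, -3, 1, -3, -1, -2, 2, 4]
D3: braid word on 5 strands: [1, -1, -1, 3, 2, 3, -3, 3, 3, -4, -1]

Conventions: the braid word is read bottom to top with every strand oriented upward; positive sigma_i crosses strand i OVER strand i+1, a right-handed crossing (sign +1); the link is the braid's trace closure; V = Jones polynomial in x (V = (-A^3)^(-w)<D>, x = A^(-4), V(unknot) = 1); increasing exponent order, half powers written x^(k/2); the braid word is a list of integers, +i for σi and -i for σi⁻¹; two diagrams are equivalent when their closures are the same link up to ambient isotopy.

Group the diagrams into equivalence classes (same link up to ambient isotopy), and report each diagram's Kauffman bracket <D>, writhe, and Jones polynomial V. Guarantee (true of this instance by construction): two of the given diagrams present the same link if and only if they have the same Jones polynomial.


classes: {D1, D3} | {D2}
V(D1) = -x^(-3/2) - 2x^(1/2) + x^(3/2) - x^(5/2) + x^(7/2)  [11 crossings, <D> = -A^-11 + A^-7 - A^-3 + 2A + A^9, w = +1]
V(D2) = -x^(-1/2) - x^(1/2)  (w -1, c 13, <D> = A^-5 + A^-1)
D3 (bracket -A^-11 + A^-7 - A^-3 + 2A + A^9; 11 crossings at w = +1): V = -x^(-3/2) - 2x^(1/2) + x^(3/2) - x^(5/2) + x^(7/2)
note: comparing 3 Jones polynomials yields 2 groups


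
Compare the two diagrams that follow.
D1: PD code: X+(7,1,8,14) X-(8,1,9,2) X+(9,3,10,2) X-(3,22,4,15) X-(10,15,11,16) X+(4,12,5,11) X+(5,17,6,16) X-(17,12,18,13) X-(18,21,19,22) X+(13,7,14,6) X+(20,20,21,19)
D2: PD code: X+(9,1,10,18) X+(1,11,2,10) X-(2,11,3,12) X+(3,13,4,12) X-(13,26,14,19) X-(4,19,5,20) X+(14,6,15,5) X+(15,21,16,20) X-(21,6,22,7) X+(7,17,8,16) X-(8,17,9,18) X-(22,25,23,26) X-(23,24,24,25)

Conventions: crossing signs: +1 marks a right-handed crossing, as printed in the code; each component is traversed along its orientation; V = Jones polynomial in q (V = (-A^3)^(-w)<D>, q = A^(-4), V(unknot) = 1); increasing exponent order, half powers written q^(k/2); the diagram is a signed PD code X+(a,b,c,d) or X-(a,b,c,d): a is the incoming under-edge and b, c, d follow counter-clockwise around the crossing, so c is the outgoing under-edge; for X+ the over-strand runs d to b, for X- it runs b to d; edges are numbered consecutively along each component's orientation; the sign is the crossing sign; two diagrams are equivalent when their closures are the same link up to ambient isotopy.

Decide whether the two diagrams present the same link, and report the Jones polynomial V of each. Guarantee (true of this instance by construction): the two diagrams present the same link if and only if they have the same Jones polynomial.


equivalent: yes
D1 (bracket -A^-11 + A^-7 - A^-3 + 2A + A^9; 11 crossings at w = +1): V = -q^(-3/2) - 2q^(1/2) + q^(3/2) - q^(5/2) + q^(7/2)
V(D2) = -q^(-3/2) - 2q^(1/2) + q^(3/2) - q^(5/2) + q^(7/2)  (w -1, c 13, <D> = -A^-17 + A^-13 - A^-9 + 2A^-5 + A^3)
key observation: all 2 diagrams share one V(q), hence one class


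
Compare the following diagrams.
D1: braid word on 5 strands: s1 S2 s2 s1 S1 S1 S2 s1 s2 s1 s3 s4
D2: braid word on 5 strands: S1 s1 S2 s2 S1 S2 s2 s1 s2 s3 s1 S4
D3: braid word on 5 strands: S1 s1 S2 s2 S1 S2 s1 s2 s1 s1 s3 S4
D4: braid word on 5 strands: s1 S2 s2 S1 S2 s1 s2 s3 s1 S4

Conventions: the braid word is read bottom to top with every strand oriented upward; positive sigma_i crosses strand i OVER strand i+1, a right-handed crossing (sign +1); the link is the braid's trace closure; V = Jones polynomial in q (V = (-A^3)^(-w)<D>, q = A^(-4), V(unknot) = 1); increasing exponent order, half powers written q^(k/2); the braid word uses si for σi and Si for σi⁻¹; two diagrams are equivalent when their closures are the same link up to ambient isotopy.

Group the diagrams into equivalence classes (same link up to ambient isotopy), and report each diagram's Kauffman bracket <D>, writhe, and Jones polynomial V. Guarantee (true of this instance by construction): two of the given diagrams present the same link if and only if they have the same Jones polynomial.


equivalence classes: {D1, D2, D3, D4}
D1 (bracket A^12; 12 crossings at w = +4): V = 1
V(D2) = 1  [12 crossings, <D> = A^6, w = +2]
D3 (bracket A^6; 12 crossings at w = +2): V = 1
D4 (bracket A^6; 10 crossings at w = +2): V = 1
observation: all 4 diagrams share one V(q), hence one class


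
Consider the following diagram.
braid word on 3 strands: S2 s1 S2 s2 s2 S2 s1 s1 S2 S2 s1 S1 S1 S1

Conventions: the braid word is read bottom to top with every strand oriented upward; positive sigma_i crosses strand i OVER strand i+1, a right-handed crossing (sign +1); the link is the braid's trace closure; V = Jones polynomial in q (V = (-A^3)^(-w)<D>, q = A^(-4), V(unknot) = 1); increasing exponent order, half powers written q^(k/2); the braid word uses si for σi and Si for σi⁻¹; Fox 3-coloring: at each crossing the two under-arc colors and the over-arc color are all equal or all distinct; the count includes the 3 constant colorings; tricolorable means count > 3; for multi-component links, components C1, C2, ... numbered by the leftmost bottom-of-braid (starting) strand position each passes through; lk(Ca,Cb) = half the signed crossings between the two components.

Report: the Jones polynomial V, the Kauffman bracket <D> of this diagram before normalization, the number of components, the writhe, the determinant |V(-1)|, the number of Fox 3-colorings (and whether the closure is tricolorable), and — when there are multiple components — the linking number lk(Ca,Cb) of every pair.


V(q) = -q^-5 + q^-4 - q^-3 + 2q^-2 - q^-1 + 2 - q
bracket: -A^-10 + 2A^-6 - A^-2 + 2A^2 - A^6 + A^10 - A^14, w = -2
1 component, writhe -2, over 14 crossings
det 9, colorings 9 of 3^14 — tricolorable
observation: |V(-1)| = 9: so tricolorable, since 3 divides 9


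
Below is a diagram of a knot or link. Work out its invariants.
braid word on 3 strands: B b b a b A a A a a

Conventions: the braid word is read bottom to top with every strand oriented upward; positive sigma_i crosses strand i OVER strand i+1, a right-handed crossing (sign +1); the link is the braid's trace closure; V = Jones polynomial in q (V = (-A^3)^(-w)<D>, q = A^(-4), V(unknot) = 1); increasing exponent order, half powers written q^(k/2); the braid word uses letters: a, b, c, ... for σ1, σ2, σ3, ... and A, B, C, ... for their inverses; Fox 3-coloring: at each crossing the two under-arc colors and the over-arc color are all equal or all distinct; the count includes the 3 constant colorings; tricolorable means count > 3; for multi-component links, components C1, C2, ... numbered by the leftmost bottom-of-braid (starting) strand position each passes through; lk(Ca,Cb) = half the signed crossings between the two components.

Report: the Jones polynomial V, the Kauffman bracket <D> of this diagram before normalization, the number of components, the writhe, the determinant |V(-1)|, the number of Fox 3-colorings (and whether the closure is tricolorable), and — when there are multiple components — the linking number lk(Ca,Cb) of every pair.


Jones polynomial: V(q) = q + q^3 - q^4
<D> = -A^-4 + 1 + A^8; writhe +4
components 1, writhe +4 (10 crossings)
3-colorings: 9 of 3^10, det 3 — tricolorable
note: V spans 3 powers of q: at least 3 crossings in any diagram


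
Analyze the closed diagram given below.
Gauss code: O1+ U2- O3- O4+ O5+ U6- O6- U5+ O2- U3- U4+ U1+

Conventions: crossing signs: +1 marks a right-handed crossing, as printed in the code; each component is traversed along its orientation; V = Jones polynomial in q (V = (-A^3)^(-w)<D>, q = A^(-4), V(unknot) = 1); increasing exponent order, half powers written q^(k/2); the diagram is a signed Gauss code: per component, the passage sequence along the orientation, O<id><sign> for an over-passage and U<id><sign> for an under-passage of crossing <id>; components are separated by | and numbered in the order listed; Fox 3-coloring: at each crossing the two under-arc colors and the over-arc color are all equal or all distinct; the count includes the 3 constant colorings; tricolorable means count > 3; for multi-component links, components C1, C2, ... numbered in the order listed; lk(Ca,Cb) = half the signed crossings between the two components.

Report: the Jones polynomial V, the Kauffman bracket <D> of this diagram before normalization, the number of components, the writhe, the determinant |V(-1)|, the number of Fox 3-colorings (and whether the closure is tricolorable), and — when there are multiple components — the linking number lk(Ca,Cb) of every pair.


V = 1
<D> = 1 (w = 0)
1 component over 6 crossings, w = 0
3 Fox colorings among 3^6, |V(-1)| = 1: not tricolorable
why: det 1 = |V(-1)|; not divisible by 3, so not tricolorable


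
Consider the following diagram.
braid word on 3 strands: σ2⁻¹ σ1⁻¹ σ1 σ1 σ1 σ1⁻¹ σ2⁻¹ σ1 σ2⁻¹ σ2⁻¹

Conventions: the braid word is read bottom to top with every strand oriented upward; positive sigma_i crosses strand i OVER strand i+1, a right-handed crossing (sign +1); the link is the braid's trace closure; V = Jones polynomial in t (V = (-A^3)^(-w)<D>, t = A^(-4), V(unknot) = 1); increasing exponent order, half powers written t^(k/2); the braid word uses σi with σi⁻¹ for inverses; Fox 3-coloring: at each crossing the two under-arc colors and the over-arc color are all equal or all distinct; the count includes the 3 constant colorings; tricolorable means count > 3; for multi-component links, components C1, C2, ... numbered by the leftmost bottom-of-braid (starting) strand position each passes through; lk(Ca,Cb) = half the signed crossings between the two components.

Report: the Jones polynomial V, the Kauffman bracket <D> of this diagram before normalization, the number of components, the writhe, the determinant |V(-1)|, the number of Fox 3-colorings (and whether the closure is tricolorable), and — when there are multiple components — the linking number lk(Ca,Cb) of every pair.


V(t) = t^-5 - 2t^-4 + 2t^-3 - 2t^-2 + 2t^-1 - 1 + t
bracket: A^-10 - A^-6 + 2A^-2 - 2A^2 + 2A^6 - 2A^10 + A^14, w = -2
1 component, writhe -2, over 10 crossings
det 11, colorings 3 of 3^10 — not tricolorable
observation: w = -2 (over 10 crossings) is diagram-only; (-A^3)^(2) removes it from V


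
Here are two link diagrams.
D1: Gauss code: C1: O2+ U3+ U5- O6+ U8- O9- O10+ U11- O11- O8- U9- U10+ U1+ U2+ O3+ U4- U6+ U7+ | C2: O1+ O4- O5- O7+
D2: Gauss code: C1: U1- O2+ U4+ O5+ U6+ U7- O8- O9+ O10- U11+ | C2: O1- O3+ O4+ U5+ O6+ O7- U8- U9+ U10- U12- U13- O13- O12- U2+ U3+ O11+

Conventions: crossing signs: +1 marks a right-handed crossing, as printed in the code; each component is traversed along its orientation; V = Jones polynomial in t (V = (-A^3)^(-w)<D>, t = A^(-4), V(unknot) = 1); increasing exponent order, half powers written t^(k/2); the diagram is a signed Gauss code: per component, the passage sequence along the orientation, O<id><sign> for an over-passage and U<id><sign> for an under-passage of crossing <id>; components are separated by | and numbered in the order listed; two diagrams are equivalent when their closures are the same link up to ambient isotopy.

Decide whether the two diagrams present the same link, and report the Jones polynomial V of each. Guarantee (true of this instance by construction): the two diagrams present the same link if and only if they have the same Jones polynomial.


equivalent: no
D1 (bracket -A^-15 + A^-7 + A^-3 + A; 11 crossings at w = +1): V = -t^(1/2) - t^(3/2) - t^(5/2) + t^(9/2)
V(D2) = -t^(1/2) - t^(5/2)  [13 crossings, <D> = A^-7 + A, w = +1]
observation: 2 classes among 2 diagrams; unequal V(t) rules out equality


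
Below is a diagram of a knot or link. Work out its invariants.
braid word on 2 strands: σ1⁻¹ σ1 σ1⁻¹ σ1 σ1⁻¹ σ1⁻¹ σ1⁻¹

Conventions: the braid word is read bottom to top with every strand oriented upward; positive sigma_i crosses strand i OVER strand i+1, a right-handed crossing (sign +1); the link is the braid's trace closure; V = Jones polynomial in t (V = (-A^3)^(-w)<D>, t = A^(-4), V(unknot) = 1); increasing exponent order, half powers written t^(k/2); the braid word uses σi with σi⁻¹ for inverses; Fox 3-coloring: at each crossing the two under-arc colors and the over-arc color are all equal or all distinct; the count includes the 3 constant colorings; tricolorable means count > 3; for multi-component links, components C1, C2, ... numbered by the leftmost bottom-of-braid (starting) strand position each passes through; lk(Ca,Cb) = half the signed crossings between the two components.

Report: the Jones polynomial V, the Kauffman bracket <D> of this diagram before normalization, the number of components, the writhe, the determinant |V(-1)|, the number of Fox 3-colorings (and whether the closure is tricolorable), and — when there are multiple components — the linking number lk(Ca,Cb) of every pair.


V = -t^-4 + t^-3 + t^-1
<D> = -A^-5 - A^3 + A^7 (w = -3)
1 component over 7 crossings, w = -3
9 Fox colorings among 3^7, |V(-1)| = 3: tricolorable
why: w = -3 (over 7 crossings) is diagram-only; (-A^3)^(3) removes it from V


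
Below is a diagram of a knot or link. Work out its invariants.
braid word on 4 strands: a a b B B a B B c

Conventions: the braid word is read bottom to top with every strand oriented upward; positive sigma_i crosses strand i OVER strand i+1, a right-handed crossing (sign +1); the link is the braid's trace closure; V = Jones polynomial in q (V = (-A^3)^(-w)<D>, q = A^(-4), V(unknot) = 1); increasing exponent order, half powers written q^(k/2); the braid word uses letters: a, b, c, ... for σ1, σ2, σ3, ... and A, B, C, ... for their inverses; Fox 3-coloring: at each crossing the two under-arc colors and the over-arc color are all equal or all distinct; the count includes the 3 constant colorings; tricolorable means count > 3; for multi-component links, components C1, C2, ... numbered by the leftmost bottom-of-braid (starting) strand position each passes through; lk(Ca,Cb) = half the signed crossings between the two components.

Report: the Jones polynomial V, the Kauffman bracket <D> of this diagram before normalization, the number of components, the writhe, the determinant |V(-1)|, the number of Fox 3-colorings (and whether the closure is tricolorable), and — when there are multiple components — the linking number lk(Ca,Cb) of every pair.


V = -q^-3 + 2q^-2 - 2q^-1 + 3 - 2q + 2q^2 - q^3
<D> = A^-9 - 2A^-5 + 2A^-1 - 3A^3 + 2A^7 - 2A^11 + A^15 (w = +1)
1 component over 9 crossings, w = +1
3 Fox colorings among 3^9, |V(-1)| = 13: not tricolorable
why: V spans 6 powers of q: at least 6 crossings in any diagram


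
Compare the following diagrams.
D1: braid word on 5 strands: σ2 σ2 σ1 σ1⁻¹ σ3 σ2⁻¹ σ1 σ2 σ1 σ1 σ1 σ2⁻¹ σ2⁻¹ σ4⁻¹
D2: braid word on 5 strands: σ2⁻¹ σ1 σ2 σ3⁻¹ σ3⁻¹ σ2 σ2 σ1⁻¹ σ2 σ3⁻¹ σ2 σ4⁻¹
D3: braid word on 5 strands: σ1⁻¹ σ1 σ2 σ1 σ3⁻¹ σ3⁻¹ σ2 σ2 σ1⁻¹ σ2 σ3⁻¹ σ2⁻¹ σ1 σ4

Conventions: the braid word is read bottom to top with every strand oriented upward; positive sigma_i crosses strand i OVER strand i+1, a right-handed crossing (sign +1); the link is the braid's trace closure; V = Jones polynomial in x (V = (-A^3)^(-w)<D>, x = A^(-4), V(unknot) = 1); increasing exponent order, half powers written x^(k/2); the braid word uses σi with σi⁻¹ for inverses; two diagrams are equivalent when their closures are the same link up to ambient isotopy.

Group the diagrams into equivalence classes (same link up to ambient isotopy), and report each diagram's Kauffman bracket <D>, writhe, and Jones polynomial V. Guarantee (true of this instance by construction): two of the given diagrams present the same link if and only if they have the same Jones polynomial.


equivalence classes: {D1} | {D2, D3}
D1 (bracket -A^-4 + 1 + A^8; 14 crossings at w = +4): V = x + x^3 - x^4
V(D2) = -x^-3 + 2x^-2 - 2x^-1 + 3 - 2x + 2x^2 - x^3  [12 crossings, <D> = -A^-12 + 2A^-8 - 2A^-4 + 3 - 2A^4 + 2A^8 - A^12, w = 0]
V(D3) = -x^-3 + 2x^-2 - 2x^-1 + 3 - 2x + 2x^2 - x^3  (w +2, c 14, <D> = -A^-6 + 2A^-2 - 2A^2 + 3A^6 - 2A^10 + 2A^14 - A^18)
observation: 2 classes among 3 diagrams; unequal V(x) rules out equality


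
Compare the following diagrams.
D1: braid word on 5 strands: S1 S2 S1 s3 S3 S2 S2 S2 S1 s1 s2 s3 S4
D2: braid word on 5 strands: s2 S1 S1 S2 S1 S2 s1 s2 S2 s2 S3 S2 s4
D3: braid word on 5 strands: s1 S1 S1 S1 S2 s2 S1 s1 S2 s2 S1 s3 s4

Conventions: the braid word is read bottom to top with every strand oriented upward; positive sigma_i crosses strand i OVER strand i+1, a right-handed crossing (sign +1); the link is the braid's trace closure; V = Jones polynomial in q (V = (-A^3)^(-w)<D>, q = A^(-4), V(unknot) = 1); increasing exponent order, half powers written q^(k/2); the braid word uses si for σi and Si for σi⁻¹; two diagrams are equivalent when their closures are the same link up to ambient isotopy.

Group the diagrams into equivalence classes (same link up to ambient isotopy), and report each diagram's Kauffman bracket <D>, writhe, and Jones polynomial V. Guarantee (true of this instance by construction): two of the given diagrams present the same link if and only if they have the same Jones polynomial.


equivalence classes: {D1} | {D2, D3}
D1 (bracket A^-9 + A^-1 - A^3 + A^7; 13 crossings at w = -5): V = -q^(-11/2) + q^(-9/2) - q^(-7/2) - q^(-3/2)
V(D2) = q^(-9/2) - q^(-5/2) - q^(-3/2) - q^(-1/2)  [13 crossings, <D> = A^-7 + A^-3 + A - A^9, w = -3]
V(D3) = q^(-9/2) - q^(-5/2) - q^(-3/2) - q^(-1/2)  [13 crossings, <D> = A^-1 + A^3 + A^7 - A^15, w = -1]
key observation: 2 values of V(q) split the 3 diagrams


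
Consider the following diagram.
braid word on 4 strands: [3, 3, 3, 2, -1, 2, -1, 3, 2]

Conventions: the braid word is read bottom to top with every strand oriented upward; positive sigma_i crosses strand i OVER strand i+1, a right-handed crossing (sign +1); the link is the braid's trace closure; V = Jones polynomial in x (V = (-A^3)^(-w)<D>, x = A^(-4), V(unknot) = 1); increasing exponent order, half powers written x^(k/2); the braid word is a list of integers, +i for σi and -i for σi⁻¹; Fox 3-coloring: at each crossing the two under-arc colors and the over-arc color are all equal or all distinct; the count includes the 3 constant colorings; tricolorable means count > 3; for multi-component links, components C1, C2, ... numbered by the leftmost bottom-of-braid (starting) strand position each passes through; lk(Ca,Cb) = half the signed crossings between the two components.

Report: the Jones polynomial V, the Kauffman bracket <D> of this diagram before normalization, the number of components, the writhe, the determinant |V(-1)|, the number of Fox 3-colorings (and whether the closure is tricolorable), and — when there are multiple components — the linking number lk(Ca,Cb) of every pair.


V(x) = 1 - x + 2x^2 - 2x^3 + 3x^4 - 3x^5 + 2x^6 - 2x^7 + x^8
bracket: -A^-17 + 2A^-13 - 2A^-9 + 3A^-5 - 3A^-1 + 2A^3 - 2A^7 + A^11 - A^15, w = +5
1 component, writhe +5, over 9 crossings
det 17, colorings 3 of 3^9 — not tricolorable
observation: det 17 = |V(-1)|; not divisible by 3, so not tricolorable


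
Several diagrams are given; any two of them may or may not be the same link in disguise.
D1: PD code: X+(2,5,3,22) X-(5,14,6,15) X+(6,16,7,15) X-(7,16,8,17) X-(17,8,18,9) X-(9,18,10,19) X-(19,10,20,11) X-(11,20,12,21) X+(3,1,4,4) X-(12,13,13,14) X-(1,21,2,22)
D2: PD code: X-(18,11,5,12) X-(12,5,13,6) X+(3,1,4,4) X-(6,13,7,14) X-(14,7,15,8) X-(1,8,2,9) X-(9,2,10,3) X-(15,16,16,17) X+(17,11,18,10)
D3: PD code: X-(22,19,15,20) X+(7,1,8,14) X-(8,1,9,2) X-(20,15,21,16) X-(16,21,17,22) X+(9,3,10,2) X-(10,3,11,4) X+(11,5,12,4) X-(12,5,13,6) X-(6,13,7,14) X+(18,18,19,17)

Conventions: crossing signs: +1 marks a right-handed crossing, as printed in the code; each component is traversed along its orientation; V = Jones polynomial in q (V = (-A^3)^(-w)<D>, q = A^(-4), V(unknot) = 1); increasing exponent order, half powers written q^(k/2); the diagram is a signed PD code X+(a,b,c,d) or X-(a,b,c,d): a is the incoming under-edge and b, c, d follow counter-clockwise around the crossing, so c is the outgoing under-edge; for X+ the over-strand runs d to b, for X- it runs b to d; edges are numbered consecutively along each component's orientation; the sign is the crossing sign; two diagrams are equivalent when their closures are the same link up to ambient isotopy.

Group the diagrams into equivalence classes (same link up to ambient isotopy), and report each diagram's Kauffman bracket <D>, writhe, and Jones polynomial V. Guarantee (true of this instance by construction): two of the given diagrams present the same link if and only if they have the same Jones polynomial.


classes: {D1} | {D2} | {D3}
V(D1) = q^(-15/2) - q^(-7/2) - q^(-5/2) - q^(-3/2)  [11 crossings, <D> = A^-9 + A^-5 + A^-1 - A^15, w = -5]
V(D2) = q^(-13/2) - q^(-11/2) + q^(-9/2) - 2q^(-7/2) - q^(-3/2)  [9 crossings, <D> = A^-9 + 2A^-1 - A^3 + A^7 - A^11, w = -5]
V(D3) = q^(-9/2) - q^(-5/2) - q^(-3/2) - q^(-1/2)  [11 crossings, <D> = A^-7 + A^-3 + A - A^9, w = -3]
note: V(q) takes 3 values over 3 diagrams, fixing the grouping


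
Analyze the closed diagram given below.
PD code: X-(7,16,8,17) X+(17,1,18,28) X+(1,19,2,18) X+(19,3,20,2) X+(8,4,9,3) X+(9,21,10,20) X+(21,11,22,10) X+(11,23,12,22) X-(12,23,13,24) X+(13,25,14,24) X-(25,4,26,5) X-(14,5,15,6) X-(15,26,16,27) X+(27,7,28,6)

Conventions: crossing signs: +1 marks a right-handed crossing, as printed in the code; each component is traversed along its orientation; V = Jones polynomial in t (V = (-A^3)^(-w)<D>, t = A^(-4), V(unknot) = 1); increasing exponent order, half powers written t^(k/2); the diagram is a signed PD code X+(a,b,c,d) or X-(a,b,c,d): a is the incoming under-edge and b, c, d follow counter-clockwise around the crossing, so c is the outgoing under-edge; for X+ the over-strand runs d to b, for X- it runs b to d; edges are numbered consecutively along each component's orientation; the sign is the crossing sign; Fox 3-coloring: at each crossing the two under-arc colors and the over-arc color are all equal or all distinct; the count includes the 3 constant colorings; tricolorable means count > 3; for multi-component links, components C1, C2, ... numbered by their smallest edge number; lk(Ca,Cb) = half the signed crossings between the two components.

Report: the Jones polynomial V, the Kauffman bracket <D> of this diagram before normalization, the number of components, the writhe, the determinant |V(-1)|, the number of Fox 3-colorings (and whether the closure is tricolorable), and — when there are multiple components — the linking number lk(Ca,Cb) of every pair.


Jones polynomial: V(t) = t - t^2 + 2t^3 - t^4 + t^5 - t^6
<D> = -A^-12 + A^-8 - A^-4 + 2 - A^4 + A^8; writhe +4
components 1, writhe +4 (14 crossings)
3-colorings: 3 of 3^14, det 7 — not tricolorable
note: |V(-1)| = 7: so not tricolorable, since 3 does not divide 7


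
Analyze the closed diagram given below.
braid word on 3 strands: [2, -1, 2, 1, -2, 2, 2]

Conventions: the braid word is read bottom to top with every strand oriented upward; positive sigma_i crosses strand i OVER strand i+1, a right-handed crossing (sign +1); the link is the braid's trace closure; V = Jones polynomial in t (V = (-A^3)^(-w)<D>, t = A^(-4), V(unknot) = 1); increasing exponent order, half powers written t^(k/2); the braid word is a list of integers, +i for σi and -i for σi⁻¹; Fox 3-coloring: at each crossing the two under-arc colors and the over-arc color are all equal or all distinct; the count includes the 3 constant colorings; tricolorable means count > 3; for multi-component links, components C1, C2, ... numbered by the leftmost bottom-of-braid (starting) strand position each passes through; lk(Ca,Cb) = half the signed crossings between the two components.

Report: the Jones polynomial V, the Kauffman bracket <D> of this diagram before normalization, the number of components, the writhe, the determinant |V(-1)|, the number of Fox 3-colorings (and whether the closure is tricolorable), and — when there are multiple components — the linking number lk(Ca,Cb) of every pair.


V(t) = -t^(1/2) - t^(5/2)
bracket: A^-1 + A^7, w = +3
2 components, writhe +3, over 7 crossings
lk(C1,C2) = +1
det 2, colorings 3 of 3^7 — not tricolorable
observation: free reduction leaves σ2 σ1⁻¹ σ2 σ1 σ2 of the original 7 letters


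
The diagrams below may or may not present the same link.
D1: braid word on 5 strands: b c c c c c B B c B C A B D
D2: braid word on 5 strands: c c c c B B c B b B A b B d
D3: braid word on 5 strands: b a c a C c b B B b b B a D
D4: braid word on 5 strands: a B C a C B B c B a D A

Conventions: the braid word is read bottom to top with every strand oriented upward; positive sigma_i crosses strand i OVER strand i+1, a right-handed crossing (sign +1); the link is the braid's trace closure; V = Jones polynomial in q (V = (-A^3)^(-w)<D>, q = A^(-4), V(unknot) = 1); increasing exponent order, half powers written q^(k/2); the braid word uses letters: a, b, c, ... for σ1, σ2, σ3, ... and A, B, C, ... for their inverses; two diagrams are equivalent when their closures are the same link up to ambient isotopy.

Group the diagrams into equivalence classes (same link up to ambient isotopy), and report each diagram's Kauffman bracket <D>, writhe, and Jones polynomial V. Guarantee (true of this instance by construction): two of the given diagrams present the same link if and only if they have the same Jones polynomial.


classes: {D1, D2} | {D3} | {D4}
V(D1) = -q^-2 + 2q^-1 - 2 + 4q - 4q^2 + 4q^3 - 3q^4 + 2q^5 - q^6  [14 crossings, <D> = -A^-24 + 2A^-20 - 3A^-16 + 4A^-12 - 4A^-8 + 4A^-4 - 2 + 2A^4 - A^8, w = 0]
V(D2) = -q^-2 + 2q^-1 - 2 + 4q - 4q^2 + 4q^3 - 3q^4 + 2q^5 - q^6  [14 crossings, <D> = -A^-18 + 2A^-14 - 3A^-10 + 4A^-6 - 4A^-2 + 4A^2 - 2A^6 + 2A^10 - A^14, w = +2]
D3 (bracket -A^-4 + 1 + A^8; 14 crossings at w = +4): V = q + q^3 - q^4
V(D4) = q^-7 - 3q^-6 + 4q^-5 - 5q^-4 + 6q^-3 - 5q^-2 + 4q^-1 - 2 + q  (w -4, c 12, <D> = A^-16 - 2A^-12 + 4A^-8 - 5A^-4 + 6 - 5A^4 + 4A^8 - 3A^12 + A^16)
note: comparing 4 Jones polynomials yields 3 groups
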